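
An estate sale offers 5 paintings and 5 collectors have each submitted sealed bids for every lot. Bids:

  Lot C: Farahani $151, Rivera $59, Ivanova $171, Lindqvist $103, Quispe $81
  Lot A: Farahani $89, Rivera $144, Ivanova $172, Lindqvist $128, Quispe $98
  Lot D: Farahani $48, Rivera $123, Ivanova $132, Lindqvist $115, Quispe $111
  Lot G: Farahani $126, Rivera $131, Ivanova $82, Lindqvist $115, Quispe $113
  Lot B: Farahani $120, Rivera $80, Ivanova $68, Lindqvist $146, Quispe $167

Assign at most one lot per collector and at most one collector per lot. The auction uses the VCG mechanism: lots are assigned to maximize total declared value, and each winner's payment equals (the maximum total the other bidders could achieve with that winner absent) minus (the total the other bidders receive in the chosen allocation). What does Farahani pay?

Efficient allocation: Farahani→Lot C ($151), Rivera→Lot G ($131), Ivanova→Lot A ($172), Lindqvist→Lot D ($115), Quispe→Lot B ($167); total welfare W = $736.
Farahani receives Lot C at value $151, so the others get W − 151 = $585.
Without Farahani: best allocation of the remaining 4 bidders over all 5 lots is Rivera→Lot A ($144), Ivanova→Lot C ($171), Lindqvist→Lot D ($115), Quispe→Lot B ($167), total $597.
VCG payment = (others' best without Farahani) − (others' welfare with Farahani) = 597 − 585 = $12.

Farahani pays $12.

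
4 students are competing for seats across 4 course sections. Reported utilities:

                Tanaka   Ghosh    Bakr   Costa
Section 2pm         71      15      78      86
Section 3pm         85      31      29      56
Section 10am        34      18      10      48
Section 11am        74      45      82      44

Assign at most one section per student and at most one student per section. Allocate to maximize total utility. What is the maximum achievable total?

Maximum total: 271 points

Optimal: Tanaka→Section 3pm (85 points), Ghosh→Section 10am (18 points), Bakr→Section 11am (82 points), Costa→Section 2pm (86 points) — total 85+18+82+86 = 271 points.
Row-greedy (each student in turn takes its best remaining section) gives 256 points, worse by 15.
Next-best assignment: Tanaka→Section 3pm, Ghosh→Section 11am, Bakr→Section 2pm, Costa→Section 10am = 256 points.
Swapping Costa↔Bakr (Costa→Section 11am 44 points, Bakr→Section 2pm 78 points) loses 46.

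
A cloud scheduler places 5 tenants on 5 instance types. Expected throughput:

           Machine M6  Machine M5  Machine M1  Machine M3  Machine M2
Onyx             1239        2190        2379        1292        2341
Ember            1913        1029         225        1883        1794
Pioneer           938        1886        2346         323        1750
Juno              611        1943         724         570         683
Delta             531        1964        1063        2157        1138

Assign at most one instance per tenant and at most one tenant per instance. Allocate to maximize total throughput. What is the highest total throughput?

This is the linear assignment problem.
Optimal: Onyx→Machine M2 (2341 ops/s), Ember→Machine M6 (1913 ops/s), Pioneer→Machine M1 (2346 ops/s), Juno→Machine M5 (1943 ops/s), Delta→Machine M3 (2157 ops/s) — total 2341+1913+2346+1943+2157 = 10700 ops/s.
Row-greedy (each tenant in turn takes its best remaining instance) gives 9018 ops/s, worse by 1682.
Checked against all permutations: 10700 ops/s is optimal.

Max total: 10700 ops/s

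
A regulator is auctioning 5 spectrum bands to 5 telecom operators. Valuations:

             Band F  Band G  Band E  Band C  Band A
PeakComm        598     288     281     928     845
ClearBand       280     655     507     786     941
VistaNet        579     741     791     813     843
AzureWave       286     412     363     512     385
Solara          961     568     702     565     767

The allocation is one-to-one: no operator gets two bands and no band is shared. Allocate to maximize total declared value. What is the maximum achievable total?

This is a one-to-one assignment (maximum-weight bipartite matching).
Optimal: PeakComm→Band C ($928M), ClearBand→Band A ($941M), VistaNet→Band E ($791M), AzureWave→Band G ($412M), Solara→Band F ($961M) — total 928+941+791+412+961 = $4033M.
Column-greedy (each band in turn goes to its best remaining operator) gives $3522M, worse by 511.
No other one-to-one assignment exceeds $4033M.

Max total: $4033M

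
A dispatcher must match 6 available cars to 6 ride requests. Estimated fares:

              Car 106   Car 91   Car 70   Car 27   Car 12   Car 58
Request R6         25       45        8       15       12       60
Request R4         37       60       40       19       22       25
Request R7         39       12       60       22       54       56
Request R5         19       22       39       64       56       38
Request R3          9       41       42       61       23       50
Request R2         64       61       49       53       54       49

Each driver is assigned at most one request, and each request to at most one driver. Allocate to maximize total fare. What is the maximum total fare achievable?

Max total: $361

This is the linear assignment problem.
Optimal: Car 106→Request R2 ($64), Car 91→Request R4 ($60), Car 70→Request R7 ($60), Car 27→Request R3 ($61), Car 12→Request R5 ($56), Car 58→Request R6 ($60) — total 64+60+60+61+56+60 = $361.
Max-entry greedy (repeatedly take the single best remaining cell) gives $331, worse by 30.
Next-best assignment: Car 106→Request R2, Car 91→Request R4, Car 70→Request R3, Car 27→Request R5, Car 12→Request R7, Car 58→Request R6 = $344.
Checked against all permutations: $361 is optimal.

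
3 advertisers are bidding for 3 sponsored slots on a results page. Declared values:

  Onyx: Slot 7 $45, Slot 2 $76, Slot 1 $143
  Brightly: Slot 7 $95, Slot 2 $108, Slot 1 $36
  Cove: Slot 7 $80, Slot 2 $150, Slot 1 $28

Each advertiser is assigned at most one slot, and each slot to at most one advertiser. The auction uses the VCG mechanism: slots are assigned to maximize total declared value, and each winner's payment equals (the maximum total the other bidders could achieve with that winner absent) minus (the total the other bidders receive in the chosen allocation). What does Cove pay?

Cove pays $13.

Efficient allocation: Onyx→Slot 1 ($143), Brightly→Slot 7 ($95), Cove→Slot 2 ($150); total welfare W = $388.
Cove receives Slot 2 at value $150, so the others get W − 150 = $238.
Without Cove: best allocation of the remaining 2 bidders over all 3 slots is Onyx→Slot 1 ($143), Brightly→Slot 2 ($108), total $251.
VCG payment = (others' best without Cove) − (others' welfare with Cove) = 251 − 238 = $13.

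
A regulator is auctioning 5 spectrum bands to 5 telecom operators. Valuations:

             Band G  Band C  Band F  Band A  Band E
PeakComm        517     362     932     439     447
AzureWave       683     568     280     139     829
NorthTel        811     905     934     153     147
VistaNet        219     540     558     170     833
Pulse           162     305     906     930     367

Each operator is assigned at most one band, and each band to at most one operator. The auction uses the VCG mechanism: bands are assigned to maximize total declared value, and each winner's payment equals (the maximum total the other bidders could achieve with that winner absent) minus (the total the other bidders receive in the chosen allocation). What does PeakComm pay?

PeakComm pays $29M.

Efficient allocation: PeakComm→Band F ($932M), AzureWave→Band G ($683M), NorthTel→Band C ($905M), VistaNet→Band E ($833M), Pulse→Band A ($930M); total welfare W = $4283M.
PeakComm receives Band F at value $932M, so the others get W − 932 = $3351M.
Without PeakComm: best allocation of the remaining 4 bidders over all 5 bands is AzureWave→Band G ($683M), NorthTel→Band F ($934M), VistaNet→Band E ($833M), Pulse→Band A ($930M), total $3380M.
VCG payment = (others' best without PeakComm) − (others' welfare with PeakComm) = 3380 − 3351 = $29M.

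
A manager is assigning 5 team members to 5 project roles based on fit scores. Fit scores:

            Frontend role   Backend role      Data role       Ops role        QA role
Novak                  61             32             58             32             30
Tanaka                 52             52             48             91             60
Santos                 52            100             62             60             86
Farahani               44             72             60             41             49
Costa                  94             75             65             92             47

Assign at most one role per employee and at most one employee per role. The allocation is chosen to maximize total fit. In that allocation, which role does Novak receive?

Optimal: Novak→Data role (58 pts), Tanaka→Ops role (91 pts), Santos→QA role (86 pts), Farahani→Backend role (72 pts), Costa→Frontend role (94 pts) — total 58+91+86+72+94 = 401 pts.
Column-greedy (each role in turn goes to its best remaining employee) gives 375 pts, worse by 26.
Next-best assignment: Novak→Data role, Tanaka→Ops role, Santos→Backend role, Farahani→QA role, Costa→Frontend role = 392 pts.
Checked against all permutations: 401 pts is optimal.
Novak's own top role is Frontend role (61 pts), but forcing Novak→Frontend role and reassigning the rest optimally gives only 375 pts — worse by 26.

Novak receives Data role.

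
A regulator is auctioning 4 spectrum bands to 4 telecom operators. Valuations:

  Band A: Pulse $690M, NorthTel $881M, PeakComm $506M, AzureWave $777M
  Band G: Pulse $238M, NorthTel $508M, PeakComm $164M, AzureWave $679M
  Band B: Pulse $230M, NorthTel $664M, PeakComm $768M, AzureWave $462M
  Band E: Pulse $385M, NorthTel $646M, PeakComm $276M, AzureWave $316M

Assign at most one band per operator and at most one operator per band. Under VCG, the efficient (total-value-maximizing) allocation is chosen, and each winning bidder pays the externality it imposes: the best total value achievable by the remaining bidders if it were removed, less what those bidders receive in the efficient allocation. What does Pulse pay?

Pulse pays $235M.

Efficient allocation: Pulse→Band A ($690M), NorthTel→Band E ($646M), PeakComm→Band B ($768M), AzureWave→Band G ($679M); total welfare W = $2783M.
Pulse receives Band A at value $690M, so the others get W − 690 = $2093M.
Without Pulse: best allocation of the remaining 3 bidders over all 4 bands is NorthTel→Band A ($881M), PeakComm→Band B ($768M), AzureWave→Band G ($679M), total $2328M.
VCG payment = (others' best without Pulse) − (others' welfare with Pulse) = 2328 − 2093 = $235M.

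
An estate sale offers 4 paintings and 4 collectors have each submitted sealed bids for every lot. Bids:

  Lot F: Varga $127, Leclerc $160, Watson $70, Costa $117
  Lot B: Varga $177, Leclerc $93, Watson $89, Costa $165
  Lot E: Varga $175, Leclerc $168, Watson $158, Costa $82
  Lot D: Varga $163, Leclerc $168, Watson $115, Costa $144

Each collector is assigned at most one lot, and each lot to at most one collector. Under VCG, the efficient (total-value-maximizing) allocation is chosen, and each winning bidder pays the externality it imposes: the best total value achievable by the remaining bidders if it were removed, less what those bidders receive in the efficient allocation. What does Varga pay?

Efficient allocation: Varga→Lot D ($163), Leclerc→Lot F ($160), Watson→Lot E ($158), Costa→Lot B ($165); total welfare W = $646.
Varga receives Lot D at value $163, so the others get W − 163 = $483.
Without Varga: best allocation of the remaining 3 bidders over all 4 lots is Leclerc→Lot D ($168), Watson→Lot E ($158), Costa→Lot B ($165), total $491.
VCG payment = (others' best without Varga) − (others' welfare with Varga) = 491 − 483 = $8.

Varga pays $8.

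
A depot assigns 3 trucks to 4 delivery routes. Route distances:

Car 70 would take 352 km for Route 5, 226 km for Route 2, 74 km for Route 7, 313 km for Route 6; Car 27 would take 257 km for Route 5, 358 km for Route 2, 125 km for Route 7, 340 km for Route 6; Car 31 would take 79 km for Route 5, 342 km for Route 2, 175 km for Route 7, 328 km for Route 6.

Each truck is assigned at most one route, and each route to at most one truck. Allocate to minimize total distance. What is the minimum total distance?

Minimum total: 430 km

Optimal: Car 70→Route 2 (226 km), Car 27→Route 7 (125 km), Car 31→Route 5 (79 km) — total 226+125+79 = 430 km.
Row-greedy (each truck in turn takes its cheapest remaining route) gives 659 km, worse by 229.
Swapping Car 31↔Car 27 (Car 31→Route 7 175 km, Car 27→Route 5 257 km) adds 228.
No other one-to-one assignment undercuts 430 km.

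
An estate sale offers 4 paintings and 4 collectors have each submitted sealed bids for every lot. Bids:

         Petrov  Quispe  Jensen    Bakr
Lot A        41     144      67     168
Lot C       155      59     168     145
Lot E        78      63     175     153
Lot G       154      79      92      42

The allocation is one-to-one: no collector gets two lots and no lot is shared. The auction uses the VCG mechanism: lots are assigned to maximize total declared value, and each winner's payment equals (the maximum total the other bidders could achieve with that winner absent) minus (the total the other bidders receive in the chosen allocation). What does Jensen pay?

Jensen pays $1.

Efficient allocation: Petrov→Lot G ($154), Quispe→Lot A ($144), Jensen→Lot C ($168), Bakr→Lot E ($153); total welfare W = $619.
Jensen receives Lot C at value $168, so the others get W − 168 = $451.
Without Jensen: best allocation of the remaining 3 bidders over all 4 lots is Petrov→Lot C ($155), Quispe→Lot A ($144), Bakr→Lot E ($153), total $452.
VCG payment = (others' best without Jensen) − (others' welfare with Jensen) = 452 − 451 = $1.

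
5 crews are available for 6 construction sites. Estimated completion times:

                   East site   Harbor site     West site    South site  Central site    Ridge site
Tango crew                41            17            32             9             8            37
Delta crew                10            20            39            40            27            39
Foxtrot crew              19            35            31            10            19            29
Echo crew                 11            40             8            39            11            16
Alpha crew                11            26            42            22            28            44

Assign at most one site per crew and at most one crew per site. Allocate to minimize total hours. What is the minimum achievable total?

Min total: 57 hours

Optimal: Tango crew→Central site (8 hours), Delta crew→Harbor site (20 hours), Foxtrot crew→South site (10 hours), Echo crew→West site (8 hours), Alpha crew→East site (11 hours) — total 8+20+10+8+11 = 57 hours.
Row-greedy (each crew in turn takes its cheapest remaining site) gives 62 hours, worse by 5.
No other one-to-one assignment undercuts 57 hours.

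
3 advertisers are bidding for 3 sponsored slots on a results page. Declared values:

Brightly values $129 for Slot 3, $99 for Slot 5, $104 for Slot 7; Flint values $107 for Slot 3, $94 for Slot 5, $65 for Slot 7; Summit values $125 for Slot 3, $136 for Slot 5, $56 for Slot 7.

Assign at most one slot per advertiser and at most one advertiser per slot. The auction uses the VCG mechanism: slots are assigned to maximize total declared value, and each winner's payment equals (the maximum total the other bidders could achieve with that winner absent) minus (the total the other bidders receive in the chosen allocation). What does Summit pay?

Summit pays $12.

Efficient allocation: Brightly→Slot 7 ($104), Flint→Slot 3 ($107), Summit→Slot 5 ($136); total welfare W = $347.
Summit receives Slot 5 at value $136, so the others get W − 136 = $211.
Without Summit: best allocation of the remaining 2 bidders over all 3 slots is Brightly→Slot 3 ($129), Flint→Slot 5 ($94), total $223.
VCG payment = (others' best without Summit) − (others' welfare with Summit) = 223 − 211 = $12.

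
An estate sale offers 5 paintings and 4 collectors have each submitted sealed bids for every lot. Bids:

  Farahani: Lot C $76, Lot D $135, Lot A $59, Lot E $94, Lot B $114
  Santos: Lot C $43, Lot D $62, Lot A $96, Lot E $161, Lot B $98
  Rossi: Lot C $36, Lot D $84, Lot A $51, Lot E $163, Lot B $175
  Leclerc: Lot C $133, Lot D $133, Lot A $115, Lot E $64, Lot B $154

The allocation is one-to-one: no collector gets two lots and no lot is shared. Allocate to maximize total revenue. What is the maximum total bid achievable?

Optimal: Farahani→Lot D ($135), Santos→Lot E ($161), Rossi→Lot B ($175), Leclerc→Lot C ($133) — total 135+161+175+133 = $604.
Column-greedy (each lot in turn goes to its best remaining collector) gives $527, worse by 77.
Next-best assignment: Farahani→Lot D, Santos→Lot E, Rossi→Lot B, Leclerc→Lot A = $586.
Checked against all permutations: $604 is optimal.

Maximum total: $604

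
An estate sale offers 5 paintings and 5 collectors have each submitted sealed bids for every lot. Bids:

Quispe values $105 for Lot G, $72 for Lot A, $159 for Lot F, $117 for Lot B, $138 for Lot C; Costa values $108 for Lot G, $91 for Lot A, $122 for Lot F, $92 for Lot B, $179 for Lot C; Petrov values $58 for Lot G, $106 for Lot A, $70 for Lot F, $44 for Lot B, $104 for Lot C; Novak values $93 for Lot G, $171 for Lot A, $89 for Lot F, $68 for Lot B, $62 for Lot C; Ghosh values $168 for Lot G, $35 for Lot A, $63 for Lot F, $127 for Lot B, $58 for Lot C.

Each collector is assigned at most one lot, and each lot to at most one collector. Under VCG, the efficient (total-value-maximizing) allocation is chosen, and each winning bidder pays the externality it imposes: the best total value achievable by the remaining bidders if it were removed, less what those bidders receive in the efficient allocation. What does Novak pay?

Novak pays $62.

Efficient allocation: Quispe→Lot F ($159), Costa→Lot C ($179), Petrov→Lot B ($44), Novak→Lot A ($171), Ghosh→Lot G ($168); total welfare W = $721.
Novak receives Lot A at value $171, so the others get W − 171 = $550.
Without Novak: best allocation of the remaining 4 bidders over all 5 lots is Quispe→Lot F ($159), Costa→Lot C ($179), Petrov→Lot A ($106), Ghosh→Lot G ($168), total $612.
VCG payment = (others' best without Novak) − (others' welfare with Novak) = 612 − 550 = $62.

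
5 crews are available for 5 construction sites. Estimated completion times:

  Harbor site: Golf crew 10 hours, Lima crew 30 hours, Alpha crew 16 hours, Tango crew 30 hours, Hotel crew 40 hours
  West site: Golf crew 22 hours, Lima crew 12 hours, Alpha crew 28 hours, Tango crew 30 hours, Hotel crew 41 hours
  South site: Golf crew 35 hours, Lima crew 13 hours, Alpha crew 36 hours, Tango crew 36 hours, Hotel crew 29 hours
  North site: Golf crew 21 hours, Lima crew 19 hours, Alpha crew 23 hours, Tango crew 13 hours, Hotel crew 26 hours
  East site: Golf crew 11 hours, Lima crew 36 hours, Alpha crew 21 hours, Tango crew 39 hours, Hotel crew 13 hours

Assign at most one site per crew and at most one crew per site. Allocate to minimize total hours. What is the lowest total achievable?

Minimum total: 77 hours

Optimal: Golf crew→Harbor site (10 hours), Lima crew→South site (13 hours), Alpha crew→West site (28 hours), Tango crew→North site (13 hours), Hotel crew→East site (13 hours) — total 10+13+28+13+13 = 77 hours.
Row-greedy (each crew in turn takes its cheapest remaining site) gives 85 hours, worse by 8.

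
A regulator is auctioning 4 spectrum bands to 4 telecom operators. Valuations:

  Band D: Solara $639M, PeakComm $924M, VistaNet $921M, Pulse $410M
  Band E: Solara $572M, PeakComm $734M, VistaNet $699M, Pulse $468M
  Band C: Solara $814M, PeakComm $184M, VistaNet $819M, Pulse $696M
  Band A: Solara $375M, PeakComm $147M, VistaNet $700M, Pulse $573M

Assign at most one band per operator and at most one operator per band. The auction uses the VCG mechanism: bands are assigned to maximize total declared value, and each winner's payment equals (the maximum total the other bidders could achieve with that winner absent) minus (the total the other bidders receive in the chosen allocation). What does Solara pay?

Solara pays $123M.

Efficient allocation: Solara→Band C ($814M), PeakComm→Band E ($734M), VistaNet→Band D ($921M), Pulse→Band A ($573M); total welfare W = $3042M.
Solara receives Band C at value $814M, so the others get W − 814 = $2228M.
Without Solara: best allocation of the remaining 3 bidders over all 4 bands is PeakComm→Band E ($734M), VistaNet→Band D ($921M), Pulse→Band C ($696M), total $2351M.
VCG payment = (others' best without Solara) − (others' welfare with Solara) = 2351 − 2228 = $123M.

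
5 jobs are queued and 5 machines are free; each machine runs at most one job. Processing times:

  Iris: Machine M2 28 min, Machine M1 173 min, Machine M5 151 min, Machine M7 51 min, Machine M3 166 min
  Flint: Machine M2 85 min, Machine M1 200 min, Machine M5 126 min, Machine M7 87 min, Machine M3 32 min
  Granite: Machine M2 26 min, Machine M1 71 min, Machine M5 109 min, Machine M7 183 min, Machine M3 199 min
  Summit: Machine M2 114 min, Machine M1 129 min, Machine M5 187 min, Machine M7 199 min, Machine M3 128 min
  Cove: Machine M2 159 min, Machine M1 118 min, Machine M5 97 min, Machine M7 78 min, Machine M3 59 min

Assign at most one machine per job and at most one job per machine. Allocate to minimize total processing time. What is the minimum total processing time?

Optimal: Iris→Machine M7 (51 min), Flint→Machine M3 (32 min), Granite→Machine M2 (26 min), Summit→Machine M1 (129 min), Cove→Machine M5 (97 min) — total 51+32+26+129+97 = 335 min.
Row-greedy (each job in turn takes its cheapest remaining machine) gives 396 min, worse by 61.
Next-best assignment: Iris→Machine M7, Flint→Machine M3, Granite→Machine M1, Summit→Machine M2, Cove→Machine M5 = 365 min.
Swapping Granite↔Iris (Granite→Machine M7 183 min, Iris→Machine M2 28 min) adds 134.
No other one-to-one assignment undercuts 335 min.

Min total: 335 min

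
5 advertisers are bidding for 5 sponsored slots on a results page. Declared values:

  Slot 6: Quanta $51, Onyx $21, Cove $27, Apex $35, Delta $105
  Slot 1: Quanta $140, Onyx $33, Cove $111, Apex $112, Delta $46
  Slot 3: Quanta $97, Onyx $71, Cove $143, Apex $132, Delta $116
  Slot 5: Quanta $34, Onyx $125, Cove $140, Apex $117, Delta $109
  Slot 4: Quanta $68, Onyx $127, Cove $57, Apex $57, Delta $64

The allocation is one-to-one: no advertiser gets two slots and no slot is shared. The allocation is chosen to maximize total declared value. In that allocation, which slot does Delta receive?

This is the linear assignment problem.
Optimal: Quanta→Slot 1 ($140), Onyx→Slot 4 ($127), Cove→Slot 5 ($140), Apex→Slot 3 ($132), Delta→Slot 6 ($105) — total 140+127+140+132+105 = $644.
Row-greedy (each advertiser in turn takes its best remaining slot) gives $632, worse by 12.
Delta's own top slot is Slot 3 ($116), but forcing Delta→Slot 3 and reassigning the rest optimally gives only $558 — worse by 86.

Delta receives Slot 6.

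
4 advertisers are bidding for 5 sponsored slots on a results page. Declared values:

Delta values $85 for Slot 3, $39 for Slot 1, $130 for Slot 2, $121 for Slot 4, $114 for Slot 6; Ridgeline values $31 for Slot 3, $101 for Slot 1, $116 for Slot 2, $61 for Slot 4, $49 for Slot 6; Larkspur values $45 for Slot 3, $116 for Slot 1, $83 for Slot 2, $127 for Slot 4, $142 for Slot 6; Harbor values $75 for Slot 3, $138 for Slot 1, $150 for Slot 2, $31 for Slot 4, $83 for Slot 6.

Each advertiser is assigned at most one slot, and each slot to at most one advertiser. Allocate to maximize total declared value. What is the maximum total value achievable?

Max total: $517

Optimal: Delta→Slot 4 ($121), Ridgeline→Slot 2 ($116), Larkspur→Slot 6 ($142), Harbor→Slot 1 ($138) — total 121+116+142+138 = $517.
Column-greedy (each slot in turn goes to its best remaining advertiser) gives $466, worse by 51.
Next-best assignment: Delta→Slot 4, Ridgeline→Slot 1, Larkspur→Slot 6, Harbor→Slot 2 = $514.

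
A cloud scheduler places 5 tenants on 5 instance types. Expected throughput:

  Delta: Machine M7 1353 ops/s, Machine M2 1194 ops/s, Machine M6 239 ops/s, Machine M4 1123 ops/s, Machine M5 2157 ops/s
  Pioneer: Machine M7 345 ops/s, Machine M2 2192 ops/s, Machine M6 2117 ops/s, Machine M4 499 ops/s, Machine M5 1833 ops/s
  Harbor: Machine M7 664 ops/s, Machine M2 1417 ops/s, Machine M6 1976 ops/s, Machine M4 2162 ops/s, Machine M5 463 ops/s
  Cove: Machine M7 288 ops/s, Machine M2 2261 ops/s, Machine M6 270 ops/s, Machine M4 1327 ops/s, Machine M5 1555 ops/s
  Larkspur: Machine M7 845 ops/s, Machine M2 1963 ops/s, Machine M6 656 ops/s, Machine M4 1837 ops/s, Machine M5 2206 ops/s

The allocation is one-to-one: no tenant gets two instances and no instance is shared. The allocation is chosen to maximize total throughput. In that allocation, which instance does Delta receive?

Optimal: Delta→Machine M7 (1353 ops/s), Pioneer→Machine M6 (2117 ops/s), Harbor→Machine M4 (2162 ops/s), Cove→Machine M2 (2261 ops/s), Larkspur→Machine M5 (2206 ops/s) — total 1353+2117+2162+2261+2206 = 10099 ops/s.
Row-greedy (each tenant in turn takes its best remaining instance) gives 7455 ops/s, worse by 2644.
Swapping Harbor↔Cove (Harbor→Machine M2 1417 ops/s, Cove→Machine M4 1327 ops/s) loses 1679.
Checked against all permutations: 10099 ops/s is optimal.
Delta's own top instance is Machine M5 (2157 ops/s), but forcing Delta→Machine M5 and reassigning the rest optimally gives only 9542 ops/s — worse by 557.

Delta receives Machine M7.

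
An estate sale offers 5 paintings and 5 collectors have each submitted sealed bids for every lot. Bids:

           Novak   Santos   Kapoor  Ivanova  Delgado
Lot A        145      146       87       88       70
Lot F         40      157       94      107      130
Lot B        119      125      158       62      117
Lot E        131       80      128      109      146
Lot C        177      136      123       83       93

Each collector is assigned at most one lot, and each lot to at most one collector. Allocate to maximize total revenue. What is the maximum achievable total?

Maximum total: $734

Optimal: Novak→Lot C ($177), Santos→Lot A ($146), Kapoor→Lot B ($158), Ivanova→Lot F ($107), Delgado→Lot E ($146) — total 177+146+158+107+146 = $734.
Max-entry greedy (repeatedly take the single best remaining cell) gives $726, worse by 8.
Next-best assignment: Novak→Lot C, Santos→Lot F, Kapoor→Lot B, Ivanova→Lot A, Delgado→Lot E = $726.
Checked against all permutations: $734 is optimal.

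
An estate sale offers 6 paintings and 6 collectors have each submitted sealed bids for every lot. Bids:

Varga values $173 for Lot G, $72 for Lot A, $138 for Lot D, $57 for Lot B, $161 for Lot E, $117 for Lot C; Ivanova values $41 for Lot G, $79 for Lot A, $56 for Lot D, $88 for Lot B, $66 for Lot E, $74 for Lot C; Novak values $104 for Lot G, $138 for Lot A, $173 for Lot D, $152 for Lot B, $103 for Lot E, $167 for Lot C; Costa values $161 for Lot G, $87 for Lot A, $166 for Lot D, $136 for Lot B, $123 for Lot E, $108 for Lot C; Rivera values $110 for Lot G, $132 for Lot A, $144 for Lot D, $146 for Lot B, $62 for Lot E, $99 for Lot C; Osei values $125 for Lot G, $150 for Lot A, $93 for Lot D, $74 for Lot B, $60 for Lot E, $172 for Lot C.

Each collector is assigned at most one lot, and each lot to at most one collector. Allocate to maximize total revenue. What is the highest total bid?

Max total: $892

Optimal: Varga→Lot E ($161), Ivanova→Lot A ($79), Novak→Lot D ($173), Costa→Lot G ($161), Rivera→Lot B ($146), Osei→Lot C ($172) — total 161+79+173+161+146+172 = $892.
Row-greedy (each collector in turn takes its best remaining lot) gives $861, worse by 31.
Next-best assignment: Varga→Lot E, Ivanova→Lot B, Novak→Lot D, Costa→Lot G, Rivera→Lot A, Osei→Lot C = $887.
Checked against all permutations: $892 is optimal.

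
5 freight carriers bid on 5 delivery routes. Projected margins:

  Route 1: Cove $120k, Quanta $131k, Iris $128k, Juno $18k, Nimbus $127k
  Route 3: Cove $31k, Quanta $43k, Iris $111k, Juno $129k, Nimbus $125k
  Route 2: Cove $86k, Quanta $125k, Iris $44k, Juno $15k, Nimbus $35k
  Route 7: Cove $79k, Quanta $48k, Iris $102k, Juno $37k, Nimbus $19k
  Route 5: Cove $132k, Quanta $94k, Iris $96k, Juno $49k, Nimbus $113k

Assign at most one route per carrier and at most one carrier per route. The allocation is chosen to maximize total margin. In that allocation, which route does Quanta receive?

Quanta receives Route 2.

Treat this as an assignment problem: match each carrier to one route.
Optimal: Cove→Route 5 ($132k), Quanta→Route 2 ($125k), Iris→Route 7 ($102k), Juno→Route 3 ($129k), Nimbus→Route 1 ($127k) — total 132+125+102+129+127 = $615k.
Row-greedy (each carrier in turn takes its best remaining route) gives $446k, worse by 169.
Checked against all permutations: $615k is optimal.
Quanta's own top route is Route 1 ($131k), but forcing Quanta→Route 1 and reassigning the rest optimally gives only $561k — worse by 54.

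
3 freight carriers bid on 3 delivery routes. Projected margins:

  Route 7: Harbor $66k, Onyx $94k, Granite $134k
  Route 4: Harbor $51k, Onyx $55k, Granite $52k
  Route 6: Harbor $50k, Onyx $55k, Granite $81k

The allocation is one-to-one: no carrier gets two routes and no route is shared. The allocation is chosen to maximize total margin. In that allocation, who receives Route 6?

Onyx receives Route 6.

This is the linear assignment problem.
Optimal: Harbor→Route 4 ($51k), Onyx→Route 6 ($55k), Granite→Route 7 ($134k) — total 51+55+134 = $240k.
Max-entry greedy (repeatedly take the single best remaining cell) gives $239k, worse by 1.
Onyx's own top route is Route 7 ($94k), but forcing Onyx→Route 7 and reassigning the rest optimally gives only $226k — worse by 14.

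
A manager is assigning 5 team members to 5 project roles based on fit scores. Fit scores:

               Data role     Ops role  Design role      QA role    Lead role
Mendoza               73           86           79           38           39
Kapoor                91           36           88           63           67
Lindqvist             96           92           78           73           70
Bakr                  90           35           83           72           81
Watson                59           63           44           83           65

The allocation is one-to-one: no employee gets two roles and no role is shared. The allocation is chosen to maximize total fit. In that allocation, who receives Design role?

Optimal: Mendoza→Ops role (86 pts), Kapoor→Design role (88 pts), Lindqvist→Data role (96 pts), Bakr→Lead role (81 pts), Watson→QA role (83 pts) — total 86+88+96+81+83 = 434 pts.
Row-greedy (each employee in turn takes its best remaining role) gives 419 pts, worse by 15.
Next-best assignment: Mendoza→Design role, Kapoor→Data role, Lindqvist→Ops role, Bakr→Lead role, Watson→QA role = 426 pts.
Every other assignment is strictly worse.
Kapoor's own top role is Data role (91 pts), but forcing Kapoor→Data role and reassigning the rest optimally gives only 426 pts — worse by 8.

Kapoor receives Design role.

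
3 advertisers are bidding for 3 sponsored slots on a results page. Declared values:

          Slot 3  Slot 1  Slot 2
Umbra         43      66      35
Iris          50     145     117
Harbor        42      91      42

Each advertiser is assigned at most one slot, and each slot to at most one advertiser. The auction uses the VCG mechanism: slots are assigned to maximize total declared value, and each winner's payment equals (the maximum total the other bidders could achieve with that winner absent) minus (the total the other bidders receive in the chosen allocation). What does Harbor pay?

Harbor pays $28.

Efficient allocation: Umbra→Slot 3 ($43), Iris→Slot 2 ($117), Harbor→Slot 1 ($91); total welfare W = $251.
Harbor receives Slot 1 at value $91, so the others get W − 91 = $160.
Without Harbor: best allocation of the remaining 2 bidders over all 3 slots is Umbra→Slot 3 ($43), Iris→Slot 1 ($145), total $188.
VCG payment = (others' best without Harbor) − (others' welfare with Harbor) = 188 − 160 = $28.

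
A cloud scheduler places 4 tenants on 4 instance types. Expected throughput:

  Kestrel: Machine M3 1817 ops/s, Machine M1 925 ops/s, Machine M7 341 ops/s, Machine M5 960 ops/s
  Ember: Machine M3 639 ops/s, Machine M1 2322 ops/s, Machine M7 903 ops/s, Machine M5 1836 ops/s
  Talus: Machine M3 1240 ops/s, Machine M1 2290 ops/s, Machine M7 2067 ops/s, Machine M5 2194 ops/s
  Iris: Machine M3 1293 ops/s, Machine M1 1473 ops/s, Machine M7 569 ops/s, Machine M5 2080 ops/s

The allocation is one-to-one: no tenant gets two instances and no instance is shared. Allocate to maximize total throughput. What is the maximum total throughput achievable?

Max total: 8286 ops/s

Optimal: Kestrel→Machine M3 (1817 ops/s), Ember→Machine M1 (2322 ops/s), Talus→Machine M7 (2067 ops/s), Iris→Machine M5 (2080 ops/s) — total 1817+2322+2067+2080 = 8286 ops/s.
Max-entry greedy (repeatedly take the single best remaining cell) gives 6902 ops/s, worse by 1384.
Next-best assignment: Kestrel→Machine M3, Ember→Machine M5, Talus→Machine M7, Iris→Machine M1 = 7193 ops/s.
Checked against all permutations: 8286 ops/s is optimal.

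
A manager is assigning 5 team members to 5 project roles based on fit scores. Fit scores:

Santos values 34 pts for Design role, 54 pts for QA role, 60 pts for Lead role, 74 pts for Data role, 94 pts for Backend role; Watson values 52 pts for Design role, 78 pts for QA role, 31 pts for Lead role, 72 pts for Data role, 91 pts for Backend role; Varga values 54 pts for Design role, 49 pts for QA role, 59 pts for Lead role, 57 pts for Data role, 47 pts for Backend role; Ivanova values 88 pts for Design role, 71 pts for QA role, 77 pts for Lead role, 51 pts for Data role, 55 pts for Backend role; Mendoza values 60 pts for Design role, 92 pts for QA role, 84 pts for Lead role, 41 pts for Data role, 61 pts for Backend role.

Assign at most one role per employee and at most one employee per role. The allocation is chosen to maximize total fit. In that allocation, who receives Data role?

Watson receives Data role.

Optimal: Santos→Backend role (94 pts), Watson→Data role (72 pts), Varga→Lead role (59 pts), Ivanova→Design role (88 pts), Mendoza→QA role (92 pts) — total 94+72+59+88+92 = 405 pts.
Column-greedy (each role in turn goes to its best remaining employee) gives 359 pts, worse by 46.
Watson's own top role is Backend role (91 pts), but forcing Watson→Backend role and reassigning the rest optimally gives only 404 pts — worse by 1.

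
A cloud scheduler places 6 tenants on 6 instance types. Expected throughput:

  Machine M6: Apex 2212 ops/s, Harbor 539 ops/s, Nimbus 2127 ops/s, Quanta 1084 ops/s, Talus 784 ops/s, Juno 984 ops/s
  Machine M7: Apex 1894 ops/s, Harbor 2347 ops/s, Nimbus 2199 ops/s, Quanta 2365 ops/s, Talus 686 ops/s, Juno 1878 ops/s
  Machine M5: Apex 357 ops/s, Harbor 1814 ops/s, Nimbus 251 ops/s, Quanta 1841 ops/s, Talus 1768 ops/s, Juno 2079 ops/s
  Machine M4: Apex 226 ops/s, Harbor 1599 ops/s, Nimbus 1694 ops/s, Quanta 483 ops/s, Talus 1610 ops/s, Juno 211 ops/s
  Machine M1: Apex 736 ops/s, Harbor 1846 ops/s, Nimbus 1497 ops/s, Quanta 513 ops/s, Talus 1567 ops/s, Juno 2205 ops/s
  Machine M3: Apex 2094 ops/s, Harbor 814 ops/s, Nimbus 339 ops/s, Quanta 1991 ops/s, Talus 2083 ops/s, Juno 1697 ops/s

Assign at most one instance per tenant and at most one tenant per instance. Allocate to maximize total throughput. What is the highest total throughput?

Treat this as an assignment problem: match each tenant to one instance.
Optimal: Apex→Machine M6 (2212 ops/s), Harbor→Machine M7 (2347 ops/s), Nimbus→Machine M4 (1694 ops/s), Quanta→Machine M5 (1841 ops/s), Talus→Machine M3 (2083 ops/s), Juno→Machine M1 (2205 ops/s) — total 2212+2347+1694+1841+2083+2205 = 12382 ops/s.
Row-greedy (each tenant in turn takes its best remaining instance) gives 12217 ops/s, worse by 165.
Swapping Talus↔Apex (Talus→Machine M6 784 ops/s, Apex→Machine M3 2094 ops/s) loses 1417.
No other one-to-one assignment exceeds 12382 ops/s.

Max total: 12382 ops/s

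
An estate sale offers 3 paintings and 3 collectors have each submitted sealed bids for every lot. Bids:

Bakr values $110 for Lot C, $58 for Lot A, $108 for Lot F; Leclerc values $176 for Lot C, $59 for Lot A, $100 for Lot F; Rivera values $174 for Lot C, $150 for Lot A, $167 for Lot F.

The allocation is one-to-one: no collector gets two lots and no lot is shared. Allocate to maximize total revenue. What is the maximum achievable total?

Maximum total: $434

This is the linear assignment problem.
Optimal: Bakr→Lot F ($108), Leclerc→Lot C ($176), Rivera→Lot A ($150) — total 108+176+150 = $434.
Max-entry greedy (repeatedly take the single best remaining cell) gives $401, worse by 33.
Next-best assignment: Bakr→Lot A, Leclerc→Lot C, Rivera→Lot F = $401.
Swapping Bakr↔Leclerc (Bakr→Lot C $110, Leclerc→Lot F $100) loses 74.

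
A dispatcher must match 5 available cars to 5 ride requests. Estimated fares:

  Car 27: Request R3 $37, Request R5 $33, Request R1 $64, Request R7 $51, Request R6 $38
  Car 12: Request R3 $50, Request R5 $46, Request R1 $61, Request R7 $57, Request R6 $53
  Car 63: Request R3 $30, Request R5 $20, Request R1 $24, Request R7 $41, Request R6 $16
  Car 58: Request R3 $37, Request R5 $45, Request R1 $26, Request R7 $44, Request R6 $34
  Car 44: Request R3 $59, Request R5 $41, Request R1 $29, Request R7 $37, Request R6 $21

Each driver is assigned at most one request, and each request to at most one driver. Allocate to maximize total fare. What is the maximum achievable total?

This is a one-to-one assignment (maximum-weight bipartite matching).
Optimal: Car 27→Request R1 ($64), Car 12→Request R6 ($53), Car 63→Request R7 ($41), Car 58→Request R5 ($45), Car 44→Request R3 ($59) — total 64+53+41+45+59 = $262.
Max-entry greedy (repeatedly take the single best remaining cell) gives $241, worse by 21.
Next-best assignment: Car 27→Request R1, Car 12→Request R5, Car 63→Request R7, Car 58→Request R6, Car 44→Request R3 = $244.

Maximum total: $262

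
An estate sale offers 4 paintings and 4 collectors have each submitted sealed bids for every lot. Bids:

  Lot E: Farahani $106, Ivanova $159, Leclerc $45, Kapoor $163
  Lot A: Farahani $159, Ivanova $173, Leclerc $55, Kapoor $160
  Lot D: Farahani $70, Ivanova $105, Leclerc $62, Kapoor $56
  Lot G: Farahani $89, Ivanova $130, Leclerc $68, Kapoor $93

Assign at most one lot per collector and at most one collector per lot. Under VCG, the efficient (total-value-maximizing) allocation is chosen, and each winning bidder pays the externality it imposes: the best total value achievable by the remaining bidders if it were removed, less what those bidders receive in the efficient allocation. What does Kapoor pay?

Kapoor pays $35.

Efficient allocation: Farahani→Lot A ($159), Ivanova→Lot G ($130), Leclerc→Lot D ($62), Kapoor→Lot E ($163); total welfare W = $514.
Kapoor receives Lot E at value $163, so the others get W − 163 = $351.
Without Kapoor: best allocation of the remaining 3 bidders over all 4 lots is Farahani→Lot A ($159), Ivanova→Lot E ($159), Leclerc→Lot G ($68), total $386.
VCG payment = (others' best without Kapoor) − (others' welfare with Kapoor) = 386 − 351 = $35.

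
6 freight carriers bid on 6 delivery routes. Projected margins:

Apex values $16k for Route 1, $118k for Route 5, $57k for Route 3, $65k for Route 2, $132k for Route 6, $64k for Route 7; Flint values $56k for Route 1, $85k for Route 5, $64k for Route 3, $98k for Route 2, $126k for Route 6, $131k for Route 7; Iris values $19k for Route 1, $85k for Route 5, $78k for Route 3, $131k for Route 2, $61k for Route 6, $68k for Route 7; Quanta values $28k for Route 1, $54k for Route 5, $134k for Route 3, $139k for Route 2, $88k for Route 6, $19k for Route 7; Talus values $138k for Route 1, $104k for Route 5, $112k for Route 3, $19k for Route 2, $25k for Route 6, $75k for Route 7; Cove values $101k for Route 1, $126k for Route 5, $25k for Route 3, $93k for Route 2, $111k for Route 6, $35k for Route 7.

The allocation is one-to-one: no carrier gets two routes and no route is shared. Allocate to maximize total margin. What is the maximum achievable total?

Max total: $792k

Optimal: Apex→Route 6 ($132k), Flint→Route 7 ($131k), Iris→Route 2 ($131k), Quanta→Route 3 ($134k), Talus→Route 1 ($138k), Cove→Route 5 ($126k) — total 132+131+131+134+138+126 = $792k.
Max-entry greedy (repeatedly take the single best remaining cell) gives $744k, worse by 48.
Swapping Apex↔Talus (Apex→Route 1 $16k, Talus→Route 6 $25k) loses 229.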